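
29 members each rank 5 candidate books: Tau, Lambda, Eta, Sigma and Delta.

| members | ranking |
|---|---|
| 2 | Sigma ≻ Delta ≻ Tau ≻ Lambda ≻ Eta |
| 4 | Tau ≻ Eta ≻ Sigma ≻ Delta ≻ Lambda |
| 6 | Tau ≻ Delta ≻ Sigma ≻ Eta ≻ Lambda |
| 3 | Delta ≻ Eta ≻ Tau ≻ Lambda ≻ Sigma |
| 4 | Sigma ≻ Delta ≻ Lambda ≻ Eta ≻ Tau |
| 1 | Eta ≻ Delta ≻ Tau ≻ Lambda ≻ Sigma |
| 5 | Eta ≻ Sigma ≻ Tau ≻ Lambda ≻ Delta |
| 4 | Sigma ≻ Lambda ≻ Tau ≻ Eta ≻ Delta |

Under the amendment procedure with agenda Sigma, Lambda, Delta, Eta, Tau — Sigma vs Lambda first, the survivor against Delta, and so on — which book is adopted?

Sigma

Round 1: Sigma vs Lambda — 25–4, Sigma advances.
Round 2: Sigma vs Delta — 19–10, Sigma advances.
Round 3: Sigma vs Eta — 16–13, Sigma advances.
Round 4: Sigma vs Tau — 15–14, Sigma advances.
Sigma survives the agenda.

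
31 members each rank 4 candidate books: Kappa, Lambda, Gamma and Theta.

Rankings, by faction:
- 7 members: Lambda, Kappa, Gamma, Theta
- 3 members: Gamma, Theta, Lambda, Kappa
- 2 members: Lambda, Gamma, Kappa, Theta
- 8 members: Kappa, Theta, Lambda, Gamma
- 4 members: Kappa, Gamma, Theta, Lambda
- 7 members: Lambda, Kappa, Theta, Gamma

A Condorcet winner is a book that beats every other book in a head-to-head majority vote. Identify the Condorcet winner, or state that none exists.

Pairwise majorities:
Kappa–Lambda: Lambda 19–12.
Kappa–Gamma: Kappa 26–5.
Kappa vs Theta: Kappa, 28–3.
Lambda vs Gamma: Lambda, 24–7.
Lambda vs Theta: Lambda, 16–15.
Gamma vs Theta: Gamma, 16–15.
Lambda defeats every rival head-to-head and is the Condorcet winner.

Lambda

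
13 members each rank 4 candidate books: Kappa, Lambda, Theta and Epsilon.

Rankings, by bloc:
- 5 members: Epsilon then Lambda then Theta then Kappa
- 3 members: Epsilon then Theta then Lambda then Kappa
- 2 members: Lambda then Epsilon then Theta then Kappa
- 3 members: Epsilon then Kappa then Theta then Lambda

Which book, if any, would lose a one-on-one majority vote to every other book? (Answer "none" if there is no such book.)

Head-to-head results (13 members):
Kappa–Lambda: Lambda 10–3.
Kappa–Theta: Theta 10–3.
Kappa vs Epsilon: 0 to 13, Epsilon.
Lambda vs Theta: Lambda wins 7–6.
Lambda–Epsilon: Epsilon 11–2.
Theta vs Epsilon: Theta preferred on 0 ballots; Epsilon wins 13–0.
Kappa loses to every other book — it is the Condorcet loser.

Kappa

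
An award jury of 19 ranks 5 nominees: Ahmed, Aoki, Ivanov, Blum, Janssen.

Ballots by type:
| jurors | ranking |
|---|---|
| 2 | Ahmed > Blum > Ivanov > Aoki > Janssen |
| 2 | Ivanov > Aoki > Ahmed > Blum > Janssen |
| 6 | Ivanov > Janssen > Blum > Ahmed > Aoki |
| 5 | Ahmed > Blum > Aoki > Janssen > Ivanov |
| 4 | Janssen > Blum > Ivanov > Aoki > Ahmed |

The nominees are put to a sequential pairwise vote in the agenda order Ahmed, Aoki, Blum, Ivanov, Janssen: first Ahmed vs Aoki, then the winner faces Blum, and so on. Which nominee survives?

Janssen

Round 1: Ahmed vs Aoki — 13–6, Ahmed advances.
Round 2: Ahmed vs Blum — 9–10, Blum advances.
Round 3: Blum vs Ivanov — 11–8, Blum advances.
Round 4: Blum vs Janssen — 9–10, Janssen advances.
The agenda winner is Janssen.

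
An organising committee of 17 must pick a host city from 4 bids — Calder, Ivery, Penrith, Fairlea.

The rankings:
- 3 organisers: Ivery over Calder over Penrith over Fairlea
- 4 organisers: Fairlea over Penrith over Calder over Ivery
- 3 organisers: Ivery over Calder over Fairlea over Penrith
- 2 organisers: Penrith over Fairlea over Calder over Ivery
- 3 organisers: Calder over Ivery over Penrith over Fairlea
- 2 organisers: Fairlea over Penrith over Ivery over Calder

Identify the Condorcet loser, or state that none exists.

Pairwise majorities:
Calder vs Ivery: 9 to 8, Calder.
Calder vs Penrith: Calder preferred on 3+3+3 = 9 ballots; Calder wins 9–8.
Calder vs Fairlea: Calder, 9–8.
Ivery vs Penrith: Ivery wins 9–8.
Ivery vs Fairlea: Ivery wins 9–8.
Penrith vs Fairlea: Penrith preferred on 3+2+3 = 8 ballots; Fairlea wins 9–8.
Only Penrith has no wins; Penrith is the Condorcet loser.

Penrith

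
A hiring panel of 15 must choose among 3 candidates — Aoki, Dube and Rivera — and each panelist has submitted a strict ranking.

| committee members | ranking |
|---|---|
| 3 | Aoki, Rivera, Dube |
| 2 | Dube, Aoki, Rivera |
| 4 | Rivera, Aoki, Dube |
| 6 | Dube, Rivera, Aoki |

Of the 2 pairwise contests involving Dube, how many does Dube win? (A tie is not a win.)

2

Dube against each rival (15 committee members):
Dube–Aoki: Dube 8–7.
Dube vs Rivera: Dube wins 8–7.
Dube beats Aoki, Rivera — 2 pairwise wins.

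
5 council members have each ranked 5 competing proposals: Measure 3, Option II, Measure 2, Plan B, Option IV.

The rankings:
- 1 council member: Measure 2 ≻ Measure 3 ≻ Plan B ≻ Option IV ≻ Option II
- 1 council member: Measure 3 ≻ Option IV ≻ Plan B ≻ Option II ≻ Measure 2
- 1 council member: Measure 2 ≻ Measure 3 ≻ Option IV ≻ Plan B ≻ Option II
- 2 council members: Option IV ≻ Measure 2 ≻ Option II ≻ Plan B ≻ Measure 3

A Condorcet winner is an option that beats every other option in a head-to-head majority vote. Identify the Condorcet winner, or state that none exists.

none

Pairwise majorities:
Measure 3 vs Option II: 3 to 2, Measure 3.
Measure 3 vs Measure 2: Measure 3 is ranked higher on 1 ballot, Measure 2 on 4. Measure 2 wins 4–1.
Measure 3 vs Plan B: 3 to 2, Measure 3.
Measure 3–Option IV: Measure 3 3–2.
Option II vs Measure 2: 1 to 4, Measure 2.
Option II vs Plan B: Option II preferred on 2 ballots; Plan B wins 3–2.
Option II–Option IV: Option IV 5–0.
Measure 2–Plan B: Measure 2 4–1.
Measure 2 vs Option IV: Measure 2 is ranked higher on 1+1 = 2 ballots, Option IV on 3. Option IV wins 3–2.
Plan B vs Option IV: Option IV, 4–1.
No option is unbeaten: Measure 3 loses to Measure 2; Option II loses to Measure 3; Measure 2 loses to Option IV; Plan B loses to Measure 3; Option IV loses to Measure 3. In particular Measure 3 → Option IV → Measure 2 → Measure 3 is a majority cycle — no Condorcet winner exists.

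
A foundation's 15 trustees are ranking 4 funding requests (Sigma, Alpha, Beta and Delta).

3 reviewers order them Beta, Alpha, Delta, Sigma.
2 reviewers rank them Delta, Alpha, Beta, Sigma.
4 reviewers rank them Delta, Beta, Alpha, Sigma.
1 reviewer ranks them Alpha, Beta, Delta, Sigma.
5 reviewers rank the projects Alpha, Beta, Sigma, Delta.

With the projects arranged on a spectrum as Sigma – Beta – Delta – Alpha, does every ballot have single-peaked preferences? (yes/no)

no

Axis positions: Sigma=1, Beta=2, Delta=3, Alpha=4.
Group 1: ranking walks positions 2-4-3-1; Alpha is ranked above Delta even though Delta lies between Alpha and the peak Beta on the axis — preferences dip and rise again. Not single-peaked.
Group 2 (peak Delta at position 3): ranking walks positions 3-4-2-1, expanding outward from the peak — single-peaked.
Group 3 (peak Delta at position 3): ranking walks positions 3-2-4-1, expanding outward from the peak — single-peaked.
Group 4: ranking walks positions 4-2-3-1; Beta is ranked above Delta even though Delta lies between Beta and the peak Alpha on the axis — preferences dip and rise again. Not single-peaked.
Group 5: ranking walks positions 4-2-1-3; Beta is ranked above Delta even though Delta lies between Beta and the peak Alpha on the axis — preferences dip and rise again. Not single-peaked.
Group 1 violates single-peakedness, so the profile is not single-peaked on this axis.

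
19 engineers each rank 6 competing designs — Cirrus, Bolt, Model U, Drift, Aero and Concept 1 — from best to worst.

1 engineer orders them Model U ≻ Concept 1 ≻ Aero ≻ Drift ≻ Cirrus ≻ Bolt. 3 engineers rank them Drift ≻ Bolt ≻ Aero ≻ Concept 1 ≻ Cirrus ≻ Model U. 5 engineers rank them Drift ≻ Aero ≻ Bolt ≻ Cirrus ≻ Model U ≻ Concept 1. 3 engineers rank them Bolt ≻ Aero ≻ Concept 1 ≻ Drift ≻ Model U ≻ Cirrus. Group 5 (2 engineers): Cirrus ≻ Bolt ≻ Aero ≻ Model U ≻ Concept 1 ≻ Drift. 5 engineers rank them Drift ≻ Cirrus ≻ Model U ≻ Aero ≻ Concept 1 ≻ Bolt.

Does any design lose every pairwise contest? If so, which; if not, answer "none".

Concept 1

Pairwise majorities:
Cirrus vs Bolt: 8 to 11, Bolt.
Cirrus vs Model U: 15 to 4, Cirrus.
Cirrus–Drift: Drift 17–2.
Cirrus vs Aero: Aero, 12–7.
Cirrus vs Concept 1: 12 to 7, Cirrus.
Bolt vs Model U: Bolt preferred on 3+5+3+2 = 13 ballots; Bolt wins 13–6.
Bolt vs Drift: Drift wins 14–5.
Bolt vs Aero: Bolt is ranked higher on 3+3+2 = 8 ballots, Aero on 11. Aero wins 11–8.
Bolt–Concept 1: Bolt 13–6.
Model U vs Drift: 1+2 = 3 for Model U, 16 for Drift — Drift by 16–3.
Model U vs Aero: Aero wins 13–6.
Model U vs Concept 1: Model U preferred on 1+5+2+5 = 13 ballots; Model U wins 13–6.
Drift vs Aero: Drift preferred on 3+5+5 = 13 ballots; Drift wins 13–6.
Drift–Concept 1: Drift 13–6.
Aero–Concept 1: Aero 18–1.
Concept 1 is beaten in every head-to-head and is the Condorcet loser.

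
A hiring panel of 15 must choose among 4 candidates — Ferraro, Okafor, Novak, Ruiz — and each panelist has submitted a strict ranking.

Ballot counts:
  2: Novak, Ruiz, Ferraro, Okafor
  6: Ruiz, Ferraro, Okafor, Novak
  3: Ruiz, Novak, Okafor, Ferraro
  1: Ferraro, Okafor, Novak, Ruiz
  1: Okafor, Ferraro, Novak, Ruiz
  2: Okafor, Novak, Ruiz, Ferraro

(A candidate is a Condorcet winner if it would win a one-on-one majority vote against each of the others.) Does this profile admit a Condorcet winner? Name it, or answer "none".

Pairwise majorities:
Ferraro–Okafor: Ferraro 9–6.
Ferraro–Novak: Ferraro 8–7.
Ferraro–Ruiz: Ruiz 13–2.
Okafor vs Novak: Okafor, 10–5.
Okafor vs Ruiz: Ruiz wins 11–4.
Novak vs Ruiz: Ruiz wins 9–6.
Ruiz wins every pairwise contest, so Ruiz is the Condorcet winner.

Ruiz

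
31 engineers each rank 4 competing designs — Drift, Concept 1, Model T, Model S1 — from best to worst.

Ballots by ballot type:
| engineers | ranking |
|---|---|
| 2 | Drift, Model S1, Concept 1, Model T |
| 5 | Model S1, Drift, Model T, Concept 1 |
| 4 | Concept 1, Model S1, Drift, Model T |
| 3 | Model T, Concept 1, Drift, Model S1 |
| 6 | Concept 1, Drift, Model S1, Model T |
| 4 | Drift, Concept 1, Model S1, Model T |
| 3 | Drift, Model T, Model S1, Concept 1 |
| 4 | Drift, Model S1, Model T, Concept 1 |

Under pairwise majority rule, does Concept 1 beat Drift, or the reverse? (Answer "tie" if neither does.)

Ballots ranking Concept 1 above Drift: 4 + 3 + 6 = 13.
Ballots ranking Drift above Concept 1: 31 − 13 = 18.
Drift wins the head-to-head 18–13.

Drift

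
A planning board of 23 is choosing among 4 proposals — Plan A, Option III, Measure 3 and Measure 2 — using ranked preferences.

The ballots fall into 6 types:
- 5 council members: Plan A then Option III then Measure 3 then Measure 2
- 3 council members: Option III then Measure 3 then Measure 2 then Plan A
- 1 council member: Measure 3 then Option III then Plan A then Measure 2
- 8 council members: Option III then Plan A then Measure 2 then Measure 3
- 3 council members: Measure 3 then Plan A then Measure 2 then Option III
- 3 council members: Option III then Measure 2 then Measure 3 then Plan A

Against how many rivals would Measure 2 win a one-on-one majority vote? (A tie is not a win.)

Measure 2 against each rival (23 council members):
Measure 2 vs Plan A: Measure 2 is ranked higher on 3+3 = 6 ballots, Plan A on 17. Plan A wins 17–6.
Measure 2–Option III: Option III 20–3.
Measure 2 vs Measure 3: 11 to 12, Measure 3.
Measure 2 beats no one; loses to Plan A, Option III, Measure 3 — 0 pairwise wins.

0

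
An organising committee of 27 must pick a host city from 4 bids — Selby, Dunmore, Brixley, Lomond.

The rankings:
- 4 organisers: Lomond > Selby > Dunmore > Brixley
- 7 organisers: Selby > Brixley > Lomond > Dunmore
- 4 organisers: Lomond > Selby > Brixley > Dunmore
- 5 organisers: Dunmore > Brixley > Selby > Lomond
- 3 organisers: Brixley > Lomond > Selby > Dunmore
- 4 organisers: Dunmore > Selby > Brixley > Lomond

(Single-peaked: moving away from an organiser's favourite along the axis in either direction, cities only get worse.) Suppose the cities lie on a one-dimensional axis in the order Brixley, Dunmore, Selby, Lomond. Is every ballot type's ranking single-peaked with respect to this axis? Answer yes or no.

Axis positions: Brixley=1, Dunmore=2, Selby=3, Lomond=4.
Ballot type 1 (peak Lomond at position 4): ranking walks positions 4-3-2-1, expanding outward from the peak — single-peaked.
Ballot type 2: ranking walks positions 3-1-4-2; Brixley is ranked above Dunmore even though Dunmore lies between Brixley and the peak Selby on the axis — preferences dip and rise again. Not single-peaked.
Ballot type 3: ranking walks positions 4-3-1-2; Brixley is ranked above Dunmore even though Dunmore lies between Brixley and the peak Lomond on the axis — preferences dip and rise again. Not single-peaked.
Ballot type 4 (peak Dunmore at position 2): ranking walks positions 2-1-3-4, expanding outward from the peak — single-peaked.
Ballot type 5: ranking walks positions 1-4-3-2; Lomond is ranked above Dunmore even though Dunmore lies between Lomond and the peak Brixley on the axis — preferences dip and rise again. Not single-peaked.
Ballot type 6 (peak Dunmore at position 2): ranking walks positions 2-3-1-4, expanding outward from the peak — single-peaked.
Ballot type 2 violates single-peakedness, so the profile is not single-peaked on this axis.

no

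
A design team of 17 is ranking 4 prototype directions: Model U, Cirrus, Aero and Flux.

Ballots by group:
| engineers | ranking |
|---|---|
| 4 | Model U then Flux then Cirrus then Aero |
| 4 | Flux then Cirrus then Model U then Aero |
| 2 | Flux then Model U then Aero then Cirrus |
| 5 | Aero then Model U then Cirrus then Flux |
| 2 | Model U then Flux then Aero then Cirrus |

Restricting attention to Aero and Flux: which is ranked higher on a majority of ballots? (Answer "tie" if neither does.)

Flux

Ballots ranking Aero above Flux: 5.
Ballots ranking Flux above Aero: 17 − 5 = 12.
Flux wins the head-to-head 12–5.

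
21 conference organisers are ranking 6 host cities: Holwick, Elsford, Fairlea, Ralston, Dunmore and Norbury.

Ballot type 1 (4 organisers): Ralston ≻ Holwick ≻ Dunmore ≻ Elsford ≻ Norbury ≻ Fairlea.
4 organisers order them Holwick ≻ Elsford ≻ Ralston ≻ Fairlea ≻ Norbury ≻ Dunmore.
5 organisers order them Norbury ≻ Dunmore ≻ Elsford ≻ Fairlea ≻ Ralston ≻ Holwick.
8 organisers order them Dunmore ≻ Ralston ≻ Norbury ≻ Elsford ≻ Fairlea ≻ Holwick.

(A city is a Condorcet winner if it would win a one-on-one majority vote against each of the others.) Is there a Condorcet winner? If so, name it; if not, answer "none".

Pairwise majorities:
Holwick vs Elsford: Elsford wins 13–8.
Holwick vs Fairlea: Fairlea, 13–8.
Holwick vs Ralston: Ralston, 17–4.
Holwick vs Dunmore: Dunmore, 13–8.
Holwick vs Norbury: Norbury wins 13–8.
Elsford vs Fairlea: Elsford, 21–0.
Elsford vs Ralston: Ralston wins 12–9.
Elsford vs Dunmore: Dunmore wins 17–4.
Elsford vs Norbury: Norbury, 13–8.
Fairlea–Ralston: Ralston 16–5.
Fairlea vs Dunmore: Dunmore wins 17–4.
Fairlea vs Norbury: Norbury wins 17–4.
Ralston–Dunmore: Dunmore 13–8.
Ralston vs Norbury: Ralston, 16–5.
Dunmore–Norbury: Dunmore 12–9.
Dunmore beats each of Holwick, Elsford, Fairlea, Ralston, Norbury — Dunmore is the Condorcet winner.

Dunmore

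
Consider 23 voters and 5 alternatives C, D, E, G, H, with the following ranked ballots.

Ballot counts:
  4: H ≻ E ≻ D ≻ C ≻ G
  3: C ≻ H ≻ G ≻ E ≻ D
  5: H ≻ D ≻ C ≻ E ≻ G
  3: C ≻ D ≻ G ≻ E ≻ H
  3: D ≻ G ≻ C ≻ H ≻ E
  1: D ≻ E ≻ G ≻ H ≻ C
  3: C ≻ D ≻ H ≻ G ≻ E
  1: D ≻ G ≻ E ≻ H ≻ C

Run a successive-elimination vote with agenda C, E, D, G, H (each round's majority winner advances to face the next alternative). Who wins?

H

Round 1: C vs E — 17–6, C advances.
Round 2: C vs D — 9–14, D advances.
Round 3: D vs G — 20–3, D advances.
Round 4: D vs H — 11–12, H advances.
The agenda winner is H.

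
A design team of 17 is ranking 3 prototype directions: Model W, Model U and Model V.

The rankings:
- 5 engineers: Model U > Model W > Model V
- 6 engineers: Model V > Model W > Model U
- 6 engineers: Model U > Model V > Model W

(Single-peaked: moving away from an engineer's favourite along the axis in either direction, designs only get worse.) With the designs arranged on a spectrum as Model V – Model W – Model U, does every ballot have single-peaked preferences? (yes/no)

no

Axis positions: Model V=1, Model W=2, Model U=3.
Bloc 1 (peak Model U at position 3): ranking walks positions 3-2-1, expanding outward from the peak — single-peaked.
Bloc 2 (peak Model V at position 1): ranking walks positions 1-2-3, expanding outward from the peak — single-peaked.
Bloc 3: ranking walks positions 3-1-2; Model V is ranked above Model W even though Model W lies between Model V and the peak Model U on the axis — preferences dip and rise again. Not single-peaked.
Bloc 3 violates single-peakedness, so the profile is not single-peaked on this axis.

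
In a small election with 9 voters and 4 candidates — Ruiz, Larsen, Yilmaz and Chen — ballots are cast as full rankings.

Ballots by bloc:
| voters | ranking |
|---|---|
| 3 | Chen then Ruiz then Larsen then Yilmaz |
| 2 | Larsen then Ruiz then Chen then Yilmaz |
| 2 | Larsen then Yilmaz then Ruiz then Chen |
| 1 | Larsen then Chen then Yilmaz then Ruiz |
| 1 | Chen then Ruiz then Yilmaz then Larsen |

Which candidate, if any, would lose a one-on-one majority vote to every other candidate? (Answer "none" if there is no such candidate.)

Yilmaz

Head-to-head results (9 voters):
Ruiz vs Larsen: Ruiz preferred on 3+1 = 4 ballots; Larsen wins 5–4.
Ruiz vs Yilmaz: Ruiz is ranked higher on 3+2+1 = 6 ballots, Yilmaz on 3. Ruiz wins 6–3.
Ruiz vs Chen: 2+2 = 4 for Ruiz, 5 for Chen — Chen by 5–4.
Larsen–Yilmaz: Larsen 8–1.
Larsen vs Chen: Larsen is ranked higher on 2+2+1 = 5 ballots, Chen on 4. Larsen wins 5–4.
Yilmaz vs Chen: 2 for Yilmaz, 7 for Chen — Chen by 7–2.
Yilmaz is beaten in every head-to-head and is the Condorcet loser.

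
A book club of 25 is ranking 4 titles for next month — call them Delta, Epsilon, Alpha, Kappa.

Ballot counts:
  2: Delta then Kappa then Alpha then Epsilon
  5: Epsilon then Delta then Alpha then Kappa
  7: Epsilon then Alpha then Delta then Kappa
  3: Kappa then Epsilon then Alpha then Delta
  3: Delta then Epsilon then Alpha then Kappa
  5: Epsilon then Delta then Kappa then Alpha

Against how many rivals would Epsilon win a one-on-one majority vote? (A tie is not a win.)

Epsilon against each rival (25 members):
Epsilon vs Delta: Epsilon, 20–5.
Epsilon vs Alpha: 5+7+3+3+5 = 23 for Epsilon, 2 for Alpha — Epsilon by 23–2.
Epsilon vs Kappa: Epsilon wins 20–5.
Epsilon beats Delta, Alpha, Kappa — 3 pairwise wins.

3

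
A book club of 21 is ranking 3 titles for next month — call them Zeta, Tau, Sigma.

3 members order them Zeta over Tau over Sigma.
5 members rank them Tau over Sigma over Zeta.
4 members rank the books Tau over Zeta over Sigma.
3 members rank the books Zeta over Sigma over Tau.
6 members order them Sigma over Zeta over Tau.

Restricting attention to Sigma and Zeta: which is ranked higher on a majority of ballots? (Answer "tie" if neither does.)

Ballots ranking Sigma above Zeta: 5 + 6 = 11.
Ballots ranking Zeta above Sigma: 21 − 11 = 10.
Sigma wins the head-to-head 11–10.

Sigma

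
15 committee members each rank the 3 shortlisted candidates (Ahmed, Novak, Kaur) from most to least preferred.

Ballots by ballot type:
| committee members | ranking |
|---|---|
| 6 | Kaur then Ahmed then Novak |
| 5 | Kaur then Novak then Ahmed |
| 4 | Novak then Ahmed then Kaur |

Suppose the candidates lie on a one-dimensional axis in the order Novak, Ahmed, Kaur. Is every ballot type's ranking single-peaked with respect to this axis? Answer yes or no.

no

Axis positions: Novak=1, Ahmed=2, Kaur=3.
Ballot type 1 (peak Kaur at position 3): ranking walks positions 3-2-1, expanding outward from the peak — single-peaked.
Ballot type 2: ranking walks positions 3-1-2; Novak is ranked above Ahmed even though Ahmed lies between Novak and the peak Kaur on the axis — preferences dip and rise again. Not single-peaked.
Ballot type 3 (peak Novak at position 1): ranking walks positions 1-2-3, expanding outward from the peak — single-peaked.
Ballot type 2 violates single-peakedness, so the profile is not single-peaked on this axis.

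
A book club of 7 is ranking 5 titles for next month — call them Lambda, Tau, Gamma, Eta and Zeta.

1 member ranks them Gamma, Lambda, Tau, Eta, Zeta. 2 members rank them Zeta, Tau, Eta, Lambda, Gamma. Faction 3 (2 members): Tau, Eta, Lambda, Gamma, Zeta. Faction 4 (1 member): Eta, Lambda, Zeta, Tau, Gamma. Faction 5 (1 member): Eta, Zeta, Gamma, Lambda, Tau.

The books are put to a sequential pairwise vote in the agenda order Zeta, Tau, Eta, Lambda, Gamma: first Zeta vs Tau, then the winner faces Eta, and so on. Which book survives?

Round 1: Zeta vs Tau — 4–3, Zeta advances.
Round 2: Zeta vs Eta — 2–5, Eta advances.
Round 3: Eta vs Lambda — 6–1, Eta advances.
Round 4: Eta vs Gamma — 6–1, Eta advances.
Eta survives the agenda.

Eta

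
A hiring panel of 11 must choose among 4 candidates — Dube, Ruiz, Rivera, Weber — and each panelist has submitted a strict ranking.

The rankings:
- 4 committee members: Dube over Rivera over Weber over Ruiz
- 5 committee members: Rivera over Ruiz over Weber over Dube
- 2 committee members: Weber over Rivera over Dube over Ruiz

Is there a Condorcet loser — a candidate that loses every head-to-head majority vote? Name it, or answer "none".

Pairwise majorities:
Dube vs Ruiz: Dube is ranked higher on 4+2 = 6 ballots, Ruiz on 5. Dube wins 6–5.
Dube vs Rivera: Dube preferred on 4 ballots; Rivera wins 7–4.
Dube vs Weber: Dube is ranked higher on 4 ballots, Weber on 7. Weber wins 7–4.
Ruiz vs Rivera: Rivera, 11–0.
Ruiz–Weber: Weber 6–5.
Rivera vs Weber: Rivera preferred on 4+5 = 9 ballots; Rivera wins 9–2.
Only Ruiz has no wins; Ruiz is the Condorcet loser.

Ruiz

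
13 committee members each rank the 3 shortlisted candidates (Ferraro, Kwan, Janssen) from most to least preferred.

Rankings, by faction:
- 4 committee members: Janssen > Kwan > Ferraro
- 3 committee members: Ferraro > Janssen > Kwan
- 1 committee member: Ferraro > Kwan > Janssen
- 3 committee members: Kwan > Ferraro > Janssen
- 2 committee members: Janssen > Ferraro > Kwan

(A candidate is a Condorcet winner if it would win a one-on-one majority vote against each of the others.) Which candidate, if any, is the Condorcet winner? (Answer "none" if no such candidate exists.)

Pairwise majorities:
Ferraro vs Kwan: 6 to 7, Kwan.
Ferraro vs Janssen: 7 to 6, Ferraro.
Kwan vs Janssen: Kwan is ranked higher on 1+3 = 4 ballots, Janssen on 9. Janssen wins 9–4.
Each candidate drops at least one matchup (Ferraro loses to Kwan; Kwan loses to Janssen; Janssen loses to Ferraro); the cycle Ferraro → Janssen → Kwan → Ferraro rules out a Condorcet winner.

none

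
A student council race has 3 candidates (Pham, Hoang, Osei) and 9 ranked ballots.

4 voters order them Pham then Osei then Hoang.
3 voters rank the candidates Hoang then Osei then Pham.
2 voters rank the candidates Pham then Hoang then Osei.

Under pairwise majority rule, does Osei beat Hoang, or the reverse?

Hoang

Ballots ranking Osei above Hoang: 4.
Ballots ranking Hoang above Osei: 9 − 4 = 5.
Hoang wins the head-to-head 5–4.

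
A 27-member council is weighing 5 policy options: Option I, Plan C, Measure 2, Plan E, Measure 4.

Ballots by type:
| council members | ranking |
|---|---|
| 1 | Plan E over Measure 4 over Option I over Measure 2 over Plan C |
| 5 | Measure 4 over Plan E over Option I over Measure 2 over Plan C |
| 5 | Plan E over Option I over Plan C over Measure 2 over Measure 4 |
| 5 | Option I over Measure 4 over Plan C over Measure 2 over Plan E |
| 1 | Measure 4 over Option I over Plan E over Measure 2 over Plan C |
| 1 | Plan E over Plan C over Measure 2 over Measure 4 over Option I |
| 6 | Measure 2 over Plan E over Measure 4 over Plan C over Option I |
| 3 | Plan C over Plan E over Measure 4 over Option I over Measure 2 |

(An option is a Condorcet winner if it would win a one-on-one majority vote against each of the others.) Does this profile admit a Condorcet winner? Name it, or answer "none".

Head-to-head results (27 council members):
Option I vs Plan C: Option I, 17–10.
Option I vs Measure 2: Option I, 20–7.
Option I vs Plan E: Plan E, 21–6.
Option I–Measure 4: Measure 4 17–10.
Plan C vs Measure 2: Plan C, 14–13.
Plan C–Plan E: Plan E 19–8.
Plan C vs Measure 4: Measure 4, 18–9.
Measure 2 vs Plan E: Plan E, 16–11.
Measure 2 vs Measure 4: Measure 4, 15–12.
Plan E–Measure 4: Plan E 16–11.
Plan E defeats every rival head-to-head and is the Condorcet winner.

Plan E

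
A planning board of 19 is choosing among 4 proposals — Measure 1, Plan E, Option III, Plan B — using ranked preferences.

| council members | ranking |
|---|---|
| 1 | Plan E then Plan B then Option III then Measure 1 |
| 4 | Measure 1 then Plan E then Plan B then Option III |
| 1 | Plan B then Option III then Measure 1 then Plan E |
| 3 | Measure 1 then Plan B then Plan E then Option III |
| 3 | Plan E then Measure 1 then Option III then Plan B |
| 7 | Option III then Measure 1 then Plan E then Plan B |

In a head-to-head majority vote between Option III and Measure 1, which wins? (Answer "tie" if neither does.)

Ballots ranking Option III above Measure 1: 1 + 1 + 7 = 9.
Ballots ranking Measure 1 above Option III: 19 − 9 = 10.
Measure 1 wins the head-to-head 10–9.

Measure 1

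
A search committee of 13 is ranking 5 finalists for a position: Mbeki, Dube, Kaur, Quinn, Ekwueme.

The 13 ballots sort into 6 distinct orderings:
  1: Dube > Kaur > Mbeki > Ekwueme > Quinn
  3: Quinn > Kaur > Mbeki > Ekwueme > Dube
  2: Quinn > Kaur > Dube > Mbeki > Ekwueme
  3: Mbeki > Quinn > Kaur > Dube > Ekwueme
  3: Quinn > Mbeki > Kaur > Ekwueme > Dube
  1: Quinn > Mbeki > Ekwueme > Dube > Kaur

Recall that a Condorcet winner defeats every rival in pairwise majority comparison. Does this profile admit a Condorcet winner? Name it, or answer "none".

Quinn

Pairwise majorities:
Mbeki vs Dube: 10 to 3, Mbeki.
Mbeki vs Kaur: Mbeki is ranked higher on 3+3+1 = 7 ballots, Kaur on 6. Mbeki wins 7–6.
Mbeki vs Quinn: Mbeki is ranked higher on 1+3 = 4 ballots, Quinn on 9. Quinn wins 9–4.
Mbeki vs Ekwueme: 13 to 0, Mbeki.
Dube vs Kaur: Dube preferred on 1+1 = 2 ballots; Kaur wins 11–2.
Dube vs Quinn: 1 to 12, Quinn.
Dube vs Ekwueme: Ekwueme, 7–6.
Kaur vs Quinn: Kaur is ranked higher on 1 ballot, Quinn on 12. Quinn wins 12–1.
Kaur vs Ekwueme: Kaur, 12–1.
Quinn vs Ekwueme: Quinn, 12–1.
Quinn wins every pairwise contest, so Quinn is the Condorcet winner.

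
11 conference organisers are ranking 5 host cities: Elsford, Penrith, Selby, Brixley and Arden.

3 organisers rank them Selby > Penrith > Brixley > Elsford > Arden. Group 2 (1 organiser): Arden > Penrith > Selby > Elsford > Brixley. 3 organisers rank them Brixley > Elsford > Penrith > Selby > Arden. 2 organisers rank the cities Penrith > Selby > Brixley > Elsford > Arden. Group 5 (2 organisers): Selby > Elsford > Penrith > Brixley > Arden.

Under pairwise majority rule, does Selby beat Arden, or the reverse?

Ballots ranking Selby above Arden: 3 + 3 + 2 + 2 = 10.
Ballots ranking Arden above Selby: 11 − 10 = 1.
Selby wins the head-to-head 10–1.

Selby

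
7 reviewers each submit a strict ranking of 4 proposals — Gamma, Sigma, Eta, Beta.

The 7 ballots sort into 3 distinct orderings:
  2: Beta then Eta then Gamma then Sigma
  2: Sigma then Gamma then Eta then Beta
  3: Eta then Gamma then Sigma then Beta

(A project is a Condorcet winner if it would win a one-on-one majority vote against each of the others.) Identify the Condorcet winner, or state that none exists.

Head-to-head results (7 reviewers):
Gamma vs Sigma: Gamma, 5–2.
Gamma–Eta: Eta 5–2.
Gamma vs Beta: Gamma wins 5–2.
Sigma vs Eta: Eta, 5–2.
Sigma vs Beta: Sigma, 5–2.
Eta–Beta: Eta 5–2.
Only Eta has no losses; Eta is the Condorcet winner.

Eta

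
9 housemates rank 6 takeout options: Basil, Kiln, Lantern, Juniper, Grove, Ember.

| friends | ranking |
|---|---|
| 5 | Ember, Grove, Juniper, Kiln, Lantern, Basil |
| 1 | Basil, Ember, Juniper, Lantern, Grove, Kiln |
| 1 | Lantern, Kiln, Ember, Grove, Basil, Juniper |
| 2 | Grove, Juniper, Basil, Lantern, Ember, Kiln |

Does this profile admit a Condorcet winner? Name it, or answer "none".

Head-to-head results (9 friends):
Basil vs Kiln: Basil preferred on 1+2 = 3 ballots; Kiln wins 6–3.
Basil vs Lantern: 3 to 6, Lantern.
Basil vs Juniper: Basil is ranked higher on 1+1 = 2 ballots, Juniper on 7. Juniper wins 7–2.
Basil vs Grove: 1 for Basil, 8 for Grove — Grove by 8–1.
Basil vs Ember: 1+2 = 3 for Basil, 6 for Ember — Ember by 6–3.
Kiln vs Lantern: Kiln is ranked higher on 5 ballots, Lantern on 4. Kiln wins 5–4.
Kiln vs Juniper: Kiln is ranked higher on 1 ballot, Juniper on 8. Juniper wins 8–1.
Kiln vs Grove: Kiln is ranked higher on 1 ballot, Grove on 8. Grove wins 8–1.
Kiln vs Ember: 1 to 8, Ember.
Lantern vs Juniper: 1 to 8, Juniper.
Lantern vs Grove: Lantern is ranked higher on 1+1 = 2 ballots, Grove on 7. Grove wins 7–2.
Lantern vs Ember: Lantern is ranked higher on 1+2 = 3 ballots, Ember on 6. Ember wins 6–3.
Juniper vs Grove: Juniper is ranked higher on 1 ballot, Grove on 8. Grove wins 8–1.
Juniper vs Ember: Juniper is ranked higher on 2 ballots, Ember on 7. Ember wins 7–2.
Grove vs Ember: 2 to 7, Ember.
Ember beats each of Basil, Kiln, Lantern, Juniper, Grove — Ember is the Condorcet winner.

Ember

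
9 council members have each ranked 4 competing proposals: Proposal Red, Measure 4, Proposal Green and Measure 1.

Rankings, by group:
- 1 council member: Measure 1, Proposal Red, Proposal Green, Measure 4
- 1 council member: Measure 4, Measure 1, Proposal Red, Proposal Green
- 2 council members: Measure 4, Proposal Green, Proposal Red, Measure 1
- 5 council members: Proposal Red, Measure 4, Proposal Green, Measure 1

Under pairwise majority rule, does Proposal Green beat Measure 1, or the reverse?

Ballots ranking Proposal Green above Measure 1: 2 + 5 = 7.
Ballots ranking Measure 1 above Proposal Green: 9 − 7 = 2.
Proposal Green wins the head-to-head 7–2.

Proposal Green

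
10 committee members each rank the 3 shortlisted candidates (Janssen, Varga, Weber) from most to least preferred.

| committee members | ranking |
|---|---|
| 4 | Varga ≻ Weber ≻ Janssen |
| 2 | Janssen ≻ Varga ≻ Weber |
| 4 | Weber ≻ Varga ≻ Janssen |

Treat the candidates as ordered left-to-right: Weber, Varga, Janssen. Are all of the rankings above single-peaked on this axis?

yes

Axis positions: Weber=1, Varga=2, Janssen=3.
Type 1 (peak Varga at position 2): ranking walks positions 2-1-3, expanding outward from the peak — single-peaked.
Type 2 (peak Janssen at position 3): ranking walks positions 3-2-1, expanding outward from the peak — single-peaked.
Type 3 (peak Weber at position 1): ranking walks positions 1-2-3, expanding outward from the peak — single-peaked.
Every ranking is single-peaked on this axis.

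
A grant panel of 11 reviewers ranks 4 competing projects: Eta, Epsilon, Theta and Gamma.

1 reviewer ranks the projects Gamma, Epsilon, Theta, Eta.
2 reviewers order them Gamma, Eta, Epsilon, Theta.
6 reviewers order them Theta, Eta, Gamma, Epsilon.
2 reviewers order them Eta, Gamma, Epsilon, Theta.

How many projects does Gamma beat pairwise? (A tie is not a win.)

Gamma against each rival (11 reviewers):
Gamma vs Eta: 1+2 = 3 for Gamma, 8 for Eta — Eta by 8–3.
Gamma vs Epsilon: 1+2+6+2 = 11 for Gamma, 0 for Epsilon — Gamma by 11–0.
Gamma vs Theta: 5 to 6, Theta.
Gamma beats Epsilon; loses to Eta, Theta — 1 pairwise win.

1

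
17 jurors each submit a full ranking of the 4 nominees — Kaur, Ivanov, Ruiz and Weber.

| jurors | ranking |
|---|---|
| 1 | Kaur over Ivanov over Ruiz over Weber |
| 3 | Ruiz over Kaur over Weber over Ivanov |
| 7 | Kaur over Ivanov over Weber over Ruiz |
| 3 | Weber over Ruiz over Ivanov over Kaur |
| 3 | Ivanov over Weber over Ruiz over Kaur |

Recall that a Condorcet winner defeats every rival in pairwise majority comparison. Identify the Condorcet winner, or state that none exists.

none

Check each pair by majority over 17 ballots:
Kaur vs Ivanov: Kaur is ranked higher on 1+3+7 = 11 ballots, Ivanov on 6. Kaur wins 11–6.
Kaur vs Ruiz: Kaur is ranked higher on 1+7 = 8 ballots, Ruiz on 9. Ruiz wins 9–8.
Kaur vs Weber: Kaur preferred on 1+3+7 = 11 ballots; Kaur wins 11–6.
Ivanov vs Ruiz: Ivanov is ranked higher on 1+7+3 = 11 ballots, Ruiz on 6. Ivanov wins 11–6.
Ivanov vs Weber: Ivanov is ranked higher on 1+7+3 = 11 ballots, Weber on 6. Ivanov wins 11–6.
Ruiz vs Weber: Ruiz preferred on 1+3 = 4 ballots; Weber wins 13–4.
No nominee is unbeaten: Kaur loses to Ruiz; Ivanov loses to Kaur; Ruiz loses to Ivanov; Weber loses to Kaur. In particular Kaur → Ivanov → Ruiz → Kaur is a majority cycle — no Condorcet winner exists.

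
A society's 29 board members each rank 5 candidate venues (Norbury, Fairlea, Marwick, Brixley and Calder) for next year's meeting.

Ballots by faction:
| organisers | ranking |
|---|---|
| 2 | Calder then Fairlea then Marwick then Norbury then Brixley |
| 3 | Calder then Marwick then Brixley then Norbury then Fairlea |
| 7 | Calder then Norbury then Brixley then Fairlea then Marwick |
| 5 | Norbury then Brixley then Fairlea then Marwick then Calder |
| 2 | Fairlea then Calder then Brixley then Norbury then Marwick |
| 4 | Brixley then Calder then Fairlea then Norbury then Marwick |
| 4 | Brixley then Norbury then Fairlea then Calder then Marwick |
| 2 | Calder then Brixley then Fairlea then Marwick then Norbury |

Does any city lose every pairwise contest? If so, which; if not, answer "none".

Pairwise majorities:
Norbury vs Fairlea: Norbury, 19–10.
Norbury vs Marwick: 22 to 7, Norbury.
Norbury–Brixley: Brixley 15–14.
Norbury–Calder: Calder 20–9.
Fairlea–Marwick: Fairlea 26–3.
Fairlea vs Brixley: Fairlea is ranked higher on 2+2 = 4 ballots, Brixley on 25. Brixley wins 25–4.
Fairlea vs Calder: Calder, 18–11.
Marwick vs Brixley: 5 to 24, Brixley.
Marwick vs Calder: 5 to 24, Calder.
Brixley vs Calder: Calder, 16–13.
Only Marwick has no wins; Marwick is the Condorcet loser.

Marwick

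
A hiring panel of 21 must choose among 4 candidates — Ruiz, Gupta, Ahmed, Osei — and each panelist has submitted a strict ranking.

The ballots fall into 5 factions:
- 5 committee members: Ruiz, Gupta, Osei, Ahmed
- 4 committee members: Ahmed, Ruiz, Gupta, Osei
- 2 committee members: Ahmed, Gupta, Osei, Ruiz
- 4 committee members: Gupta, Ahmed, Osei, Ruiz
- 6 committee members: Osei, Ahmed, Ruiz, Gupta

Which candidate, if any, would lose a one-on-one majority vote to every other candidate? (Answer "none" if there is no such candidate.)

none

Pairwise majorities:
Ruiz–Gupta: Ruiz 15–6.
Ruiz vs Ahmed: 5 for Ruiz, 16 for Ahmed — Ahmed by 16–5.
Ruiz vs Osei: Ruiz preferred on 5+4 = 9 ballots; Osei wins 12–9.
Gupta vs Ahmed: Ahmed, 12–9.
Gupta vs Osei: 15 to 6, Gupta.
Ahmed–Osei: Osei 11–10.
Each candidate has at least one pairwise win (Ruiz beats Gupta; Gupta beats Osei; Ahmed beats Ruiz; Osei beats Ruiz) — no Condorcet loser.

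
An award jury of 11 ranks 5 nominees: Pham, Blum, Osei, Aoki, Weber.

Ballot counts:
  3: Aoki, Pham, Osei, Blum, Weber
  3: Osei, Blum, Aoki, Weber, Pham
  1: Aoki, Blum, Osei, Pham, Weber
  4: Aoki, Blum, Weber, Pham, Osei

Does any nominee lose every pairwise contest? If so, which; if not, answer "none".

none

Pairwise majorities:
Pham vs Blum: 3 to 8, Blum.
Pham vs Osei: 3+4 = 7 for Pham, 4 for Osei — Pham by 7–4.
Pham vs Aoki: Pham preferred on 0 ballots; Aoki wins 11–0.
Pham–Weber: Weber 7–4.
Blum vs Osei: Blum is ranked higher on 1+4 = 5 ballots, Osei on 6. Osei wins 6–5.
Blum vs Aoki: Blum is ranked higher on 3 ballots, Aoki on 8. Aoki wins 8–3.
Blum vs Weber: Blum wins 11–0.
Osei vs Aoki: 3 for Osei, 8 for Aoki — Aoki by 8–3.
Osei vs Weber: 3+3+1 = 7 for Osei, 4 for Weber — Osei by 7–4.
Aoki vs Weber: Aoki is ranked higher on 3+3+1+4 = 11 ballots, Weber on 0. Aoki wins 11–0.
Each nominee has at least one pairwise win (Pham beats Osei; Blum beats Pham; Osei beats Blum; Aoki beats Pham; Weber beats Pham) — no Condorcet loser.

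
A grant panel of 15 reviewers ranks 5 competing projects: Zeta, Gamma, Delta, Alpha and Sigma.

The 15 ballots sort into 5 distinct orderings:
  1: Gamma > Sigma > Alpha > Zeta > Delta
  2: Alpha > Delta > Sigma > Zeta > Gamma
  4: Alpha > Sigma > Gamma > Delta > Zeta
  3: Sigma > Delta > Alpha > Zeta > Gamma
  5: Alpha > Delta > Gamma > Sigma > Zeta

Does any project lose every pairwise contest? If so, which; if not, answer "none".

Zeta

Head-to-head results (15 reviewers):
Zeta vs Gamma: Zeta is ranked higher on 2+3 = 5 ballots, Gamma on 10. Gamma wins 10–5.
Zeta–Delta: Delta 14–1.
Zeta–Alpha: Alpha 15–0.
Zeta vs Sigma: Sigma wins 15–0.
Gamma–Delta: Delta 10–5.
Gamma vs Alpha: 1 for Gamma, 14 for Alpha — Alpha by 14–1.
Gamma vs Sigma: Gamma is ranked higher on 1+5 = 6 ballots, Sigma on 9. Sigma wins 9–6.
Delta vs Alpha: Delta preferred on 3 ballots; Alpha wins 12–3.
Delta vs Sigma: 2+5 = 7 for Delta, 8 for Sigma — Sigma by 8–7.
Alpha vs Sigma: Alpha is ranked higher on 2+4+5 = 11 ballots, Sigma on 4. Alpha wins 11–4.
Zeta loses to every other project — it is the Condorcet loser.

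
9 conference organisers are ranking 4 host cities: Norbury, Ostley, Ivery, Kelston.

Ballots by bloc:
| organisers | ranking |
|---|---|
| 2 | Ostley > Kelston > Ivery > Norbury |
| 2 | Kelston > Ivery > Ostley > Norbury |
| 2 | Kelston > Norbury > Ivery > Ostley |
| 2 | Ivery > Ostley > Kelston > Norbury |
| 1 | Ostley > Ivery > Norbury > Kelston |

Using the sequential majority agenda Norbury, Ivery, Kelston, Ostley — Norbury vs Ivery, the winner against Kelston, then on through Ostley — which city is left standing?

Round 1: Norbury vs Ivery — 2–7, Ivery advances.
Round 2: Ivery vs Kelston — 3–6, Kelston advances.
Round 3: Kelston vs Ostley — 4–5, Ostley advances.
The agenda winner is Ostley.

Ostley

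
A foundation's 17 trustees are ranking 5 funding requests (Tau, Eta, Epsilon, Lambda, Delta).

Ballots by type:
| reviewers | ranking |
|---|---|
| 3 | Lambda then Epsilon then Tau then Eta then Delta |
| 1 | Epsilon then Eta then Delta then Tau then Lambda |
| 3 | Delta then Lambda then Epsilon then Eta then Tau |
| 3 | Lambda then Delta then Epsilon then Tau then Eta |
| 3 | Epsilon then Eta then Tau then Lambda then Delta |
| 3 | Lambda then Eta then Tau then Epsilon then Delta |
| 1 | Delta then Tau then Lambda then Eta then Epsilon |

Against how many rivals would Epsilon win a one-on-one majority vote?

Epsilon against each rival (17 reviewers):
Epsilon vs Tau: Epsilon, 13–4.
Epsilon vs Eta: 13 to 4, Epsilon.
Epsilon vs Lambda: Lambda, 13–4.
Epsilon vs Delta: 10 to 7, Epsilon.
Epsilon beats Tau, Eta, Delta; loses to Lambda — 3 pairwise wins.

3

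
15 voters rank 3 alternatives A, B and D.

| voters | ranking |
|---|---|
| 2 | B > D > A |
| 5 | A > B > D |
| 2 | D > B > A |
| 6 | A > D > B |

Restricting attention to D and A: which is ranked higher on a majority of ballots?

Ballots ranking D above A: 2 + 2 = 4.
Ballots ranking A above D: 15 − 4 = 11.
A wins the head-to-head 11–4.

A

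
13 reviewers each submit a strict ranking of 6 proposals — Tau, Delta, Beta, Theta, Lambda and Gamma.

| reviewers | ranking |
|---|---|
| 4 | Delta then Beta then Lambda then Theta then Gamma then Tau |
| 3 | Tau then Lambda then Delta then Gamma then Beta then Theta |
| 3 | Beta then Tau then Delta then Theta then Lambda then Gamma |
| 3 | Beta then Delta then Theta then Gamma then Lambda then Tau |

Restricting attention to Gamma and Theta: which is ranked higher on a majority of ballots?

Theta

Ballots ranking Gamma above Theta: 3.
Ballots ranking Theta above Gamma: 13 − 3 = 10.
Theta wins the head-to-head 10–3.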